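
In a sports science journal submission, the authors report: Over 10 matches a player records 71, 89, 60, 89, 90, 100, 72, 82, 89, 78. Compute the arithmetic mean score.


Average = sum / n
Sum = 820
Average = 820 / 10 = 82

82


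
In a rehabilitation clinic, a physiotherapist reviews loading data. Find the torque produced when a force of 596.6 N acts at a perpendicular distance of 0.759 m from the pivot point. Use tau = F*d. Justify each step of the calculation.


tau = F * d
tau = 596.6 * 0.759
tau = 452.8194 N*m

452.8194 N*m


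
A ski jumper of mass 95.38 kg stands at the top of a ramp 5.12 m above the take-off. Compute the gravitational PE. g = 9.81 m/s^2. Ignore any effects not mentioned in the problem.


PE = m * g * h
PE = 95.38 * 9.81 * 5.12
PE = 935.6778 * 5.12 = 4790.6703 J

4790.6703 J


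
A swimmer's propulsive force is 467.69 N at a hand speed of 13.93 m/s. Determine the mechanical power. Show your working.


P = F * v
P = 467.69 * 13.93
P = 6514.9217 W

6514.9217 W


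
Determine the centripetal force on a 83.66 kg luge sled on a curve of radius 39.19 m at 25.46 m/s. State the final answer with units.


Fc = m * v^2 / r
v^2 = 25.46^2 = 648.2116
Fc = 83.66 * 648.2116 / 39.19
Fc = 54229.3825 / 39.19 = 1383.7556 N

1383.7556 N


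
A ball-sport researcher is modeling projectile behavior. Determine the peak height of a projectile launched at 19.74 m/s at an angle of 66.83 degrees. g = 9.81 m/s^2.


H = (v*sin(theta))^2 / (2*g)
vy = v*sin(theta) = 19.74 * sin(66.83 deg) = 18.1478 m/s
H = vy^2 / (2*g) = 329.3427 / (2*9.81)
H = 329.3427 / 19.62 = 16.7861 m

16.7861 m


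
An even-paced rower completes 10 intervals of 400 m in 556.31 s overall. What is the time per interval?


Split time = total_time / n_laps = 556.31 / 10
Split time = 55.631 s per lap

55.631 s


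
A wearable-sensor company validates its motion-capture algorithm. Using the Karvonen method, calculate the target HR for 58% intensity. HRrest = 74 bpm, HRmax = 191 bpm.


Target = HRrest + pct*(HRmax - HRrest)
Heart rate reserve = HRmax - HRrest = 191 - 74 = 117 bpm
Fraction = 58% = 0.58
Target = 74 + 0.58 * 117
Target = 74 + 67.86 = 141.86 bpm

141.86 bpm


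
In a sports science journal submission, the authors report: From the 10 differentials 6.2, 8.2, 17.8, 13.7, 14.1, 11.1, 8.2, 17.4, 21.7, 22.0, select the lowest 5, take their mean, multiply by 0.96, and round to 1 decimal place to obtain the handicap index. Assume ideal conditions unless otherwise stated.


All differentials: 6.2, 8.2, 17.8, 13.7, 14.1, 11.1, 8.2, 17.4, 21.7, 22.0
Sorted: 6.2, 8.2, 8.2, 11.1, 13.7, 14.1, 17.4, 17.8, 21.7, 22.0
Best 5: 6.2, 8.2, 8.2, 11.1, 13.7
Average of best = 47.4 / 5 = 9.48
Raw index = 9.48 * 0.96 = 9.1008
Handicap index = round(9.1008, 1) = 9.1

9.1


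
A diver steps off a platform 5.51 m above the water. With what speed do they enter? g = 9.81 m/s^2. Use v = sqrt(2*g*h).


v = sqrt(2 * g * h)
v = sqrt(2 * 9.81 * 5.51)
v = sqrt(108.1062) = 10.3974 m/s

10.3974 m/s


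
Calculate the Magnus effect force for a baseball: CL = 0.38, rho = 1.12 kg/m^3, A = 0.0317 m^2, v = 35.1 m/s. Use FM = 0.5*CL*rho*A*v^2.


FM = 0.5 * CL * rho * A * v^2
FM = 0.5 * 0.38 * 1.12 * 0.0317 * 35.1^2
v^2 = 1232.01
FM = 0.5 * 0.38 * 1.12 * 0.0317 * 1232.01 = 8.3108 N

8.3108 N


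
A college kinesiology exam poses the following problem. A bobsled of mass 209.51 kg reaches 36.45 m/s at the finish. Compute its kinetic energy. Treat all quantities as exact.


KE = 0.5 * m * v^2
KE = 0.5 * 209.51 * 36.45^2
KE = 0.5 * 209.51 * 1328.6025 = 139177.7549 J

139177.7549 J


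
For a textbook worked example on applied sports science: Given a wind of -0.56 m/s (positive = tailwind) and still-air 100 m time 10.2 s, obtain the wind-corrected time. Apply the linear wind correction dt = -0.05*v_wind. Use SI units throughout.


dt = -0.05 * v_wind = -0.05 * -0.56 = 0.028 s
t_corrected = t_still + dt = 10.2 + (0.028)
t_corrected = 10.228 s

10.228 s


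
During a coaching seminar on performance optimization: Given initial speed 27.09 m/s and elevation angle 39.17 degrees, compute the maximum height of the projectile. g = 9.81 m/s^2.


H = (v*sin(theta))^2 / (2*g)
vy = v*sin(theta) = 27.09 * sin(39.17 deg) = 17.1107 m/s
H = vy^2 / (2*g) = 292.7754 / (2*9.81)
H = 292.7754 / 19.62 = 14.9223 m

14.9223 m


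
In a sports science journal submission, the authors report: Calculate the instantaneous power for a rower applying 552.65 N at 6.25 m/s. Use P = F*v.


P = F * v
P = 552.65 * 6.25
P = 3454.0625 W

3454.0625 W


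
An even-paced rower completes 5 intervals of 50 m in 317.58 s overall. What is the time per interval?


Split time = total_time / n_laps = 317.58 / 5
Split time = 63.516 s per lap

63.516 s


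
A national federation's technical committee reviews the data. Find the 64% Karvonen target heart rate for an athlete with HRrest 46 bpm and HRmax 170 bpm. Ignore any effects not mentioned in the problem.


Target = HRrest + pct*(HRmax - HRrest)
Heart rate reserve = HRmax - HRrest = 170 - 46 = 124 bpm
Fraction = 64% = 0.64
Target = 46 + 0.64 * 124
Target = 46 + 79.36 = 125.36 bpm

125.36 bpm


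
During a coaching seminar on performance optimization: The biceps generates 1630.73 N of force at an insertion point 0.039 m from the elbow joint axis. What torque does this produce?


tau = F * d
tau = 1630.73 * 0.039
tau = 63.5985 N*m

63.5985 N*m


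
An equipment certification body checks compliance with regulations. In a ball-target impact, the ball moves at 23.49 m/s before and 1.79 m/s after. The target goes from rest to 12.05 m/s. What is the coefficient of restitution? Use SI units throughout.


e = (v2_after - v1_after) / (v1_before - v2_before)
Numerator = 12.05 - 1.79 = 10.26
Denominator = 23.49 - 0 = 23.49
e = 10.26 / 23.49 = 0.4368

0.4368


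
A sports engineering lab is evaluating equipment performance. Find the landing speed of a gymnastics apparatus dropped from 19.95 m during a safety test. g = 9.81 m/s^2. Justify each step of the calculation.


v = sqrt(2 * g * h)
v = sqrt(2 * 9.81 * 19.95)
v = sqrt(391.419) = 19.7843 m/s

19.7843 m/s


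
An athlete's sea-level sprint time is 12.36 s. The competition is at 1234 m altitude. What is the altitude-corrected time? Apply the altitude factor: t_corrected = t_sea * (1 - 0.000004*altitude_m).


Correction factor = 1 - 0.000004 * 1234 = 0.995064
t_corrected = t_sea * factor = 12.36 * 0.995064
t_corrected = 12.299 s

12.299 s


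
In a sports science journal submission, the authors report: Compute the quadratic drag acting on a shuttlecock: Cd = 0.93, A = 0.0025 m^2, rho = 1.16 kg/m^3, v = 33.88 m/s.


Fd = 0.5 * Cd * rho * A * v^2
Fd = 0.5 * 0.93 * 1.16 * 0.0025 * 33.88^2
v^2 = 1147.8544
Fd = 0.5 * 0.93 * 1.16 * 0.0025 * 1147.8544 = 1.5479 N

1.5479 N


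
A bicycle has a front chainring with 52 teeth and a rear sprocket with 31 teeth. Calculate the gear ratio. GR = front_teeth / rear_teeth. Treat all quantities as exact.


GR = front_teeth / rear_teeth
GR = 52 / 31
GR = 1.6774

1.6774


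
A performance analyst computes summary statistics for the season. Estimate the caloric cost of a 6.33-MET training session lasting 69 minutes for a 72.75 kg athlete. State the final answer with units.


kcal = MET * mass * time_hr
Convert time: 69 min = 1.15 hr
kcal = 6.33 * 72.75 * 1.15
kcal = 529.5836 kcal

529.5836 kcal


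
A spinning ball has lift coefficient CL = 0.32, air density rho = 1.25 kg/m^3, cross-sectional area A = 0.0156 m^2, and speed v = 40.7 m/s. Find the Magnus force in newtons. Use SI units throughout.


FM = 0.5 * CL * rho * A * v^2
FM = 0.5 * 0.32 * 1.25 * 0.0156 * 40.7^2
v^2 = 1656.49
FM = 0.5 * 0.32 * 1.25 * 0.0156 * 1656.49 = 5.1682 N

5.1682 N


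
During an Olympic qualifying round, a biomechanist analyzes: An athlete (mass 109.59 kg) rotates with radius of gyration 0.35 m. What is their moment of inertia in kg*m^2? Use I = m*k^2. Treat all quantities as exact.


I = m * k^2
I = 109.59 * 0.35^2
I = 109.59 * 0.1225 = 13.4248 kg*m^2

13.4248 kg*m^2


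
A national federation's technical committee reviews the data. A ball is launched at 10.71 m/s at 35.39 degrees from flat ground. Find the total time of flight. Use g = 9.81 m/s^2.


T = 2*v*sin(theta)/g
sin(theta) = sin(35.39 deg) = 0.5791
T = 2*10.71*0.5791 / 9.81
T = 12.4052 / 9.81 = 1.2645 s

1.2645 s


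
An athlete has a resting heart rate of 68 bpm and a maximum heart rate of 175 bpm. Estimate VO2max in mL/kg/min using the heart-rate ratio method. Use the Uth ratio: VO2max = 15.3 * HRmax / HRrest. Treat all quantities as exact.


VO2max = 15.3 * HRmax / HRrest
VO2max = 15.3 * 175 / 68
VO2max = 2677.5 / 68 = 39.375 mL/kg/min

39.375 mL/kg/min


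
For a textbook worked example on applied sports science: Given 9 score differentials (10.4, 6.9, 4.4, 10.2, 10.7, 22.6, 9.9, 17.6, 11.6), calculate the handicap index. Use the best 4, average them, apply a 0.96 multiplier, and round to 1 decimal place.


All differentials: 10.4, 6.9, 4.4, 10.2, 10.7, 22.6, 9.9, 17.6, 11.6
Sorted: 4.4, 6.9, 9.9, 10.2, 10.4, 10.7, 11.6, 17.6, 22.6
Best 4: 4.4, 6.9, 9.9, 10.2
Average of best = 31.4 / 4 = 7.85
Raw index = 7.85 * 0.96 = 7.536
Handicap index = round(7.536, 1) = 7.5

7.5


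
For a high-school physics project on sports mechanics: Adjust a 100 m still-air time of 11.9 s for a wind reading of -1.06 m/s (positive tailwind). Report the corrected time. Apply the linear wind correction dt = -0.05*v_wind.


dt = -0.05 * v_wind = -0.05 * -1.06 = 0.053 s
t_corrected = t_still + dt = 11.9 + (0.053)
t_corrected = 11.953 s

11.953 s


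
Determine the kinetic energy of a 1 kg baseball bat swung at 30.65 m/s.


KE = 0.5 * m * v^2
KE = 0.5 * 1 * 30.65^2
KE = 0.5 * 1 * 939.4225 = 469.7112 J

469.7112 J


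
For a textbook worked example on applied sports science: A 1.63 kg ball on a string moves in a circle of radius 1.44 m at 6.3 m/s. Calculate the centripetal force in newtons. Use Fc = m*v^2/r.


Fc = m * v^2 / r
v^2 = 6.3^2 = 39.69
Fc = 1.63 * 39.69 / 1.44
Fc = 64.6947 / 1.44 = 44.9269 N

44.9269 N


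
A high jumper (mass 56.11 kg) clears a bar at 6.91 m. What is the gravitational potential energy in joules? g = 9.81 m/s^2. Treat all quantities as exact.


PE = m * g * h
PE = 56.11 * 9.81 * 6.91
PE = 550.4391 * 6.91 = 3803.5342 J

3803.5342 J


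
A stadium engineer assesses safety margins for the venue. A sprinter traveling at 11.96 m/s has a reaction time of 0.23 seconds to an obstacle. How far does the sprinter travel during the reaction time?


d = v * t
d = 11.96 * 0.23
d = 2.7508 m

2.7508 m


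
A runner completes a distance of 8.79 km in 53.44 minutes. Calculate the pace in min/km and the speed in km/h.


Pace = time / distance = 53.44 min / 8.79 km = 6.0796 min/km
Speed = distance / time_in_hours = 8.79 / 0.8907 hr
Speed = 9.869 km/h

6.0796 min/km, 9.869 km/h


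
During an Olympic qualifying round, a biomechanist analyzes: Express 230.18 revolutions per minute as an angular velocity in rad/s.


omega = RPM * 2 * pi / 60
omega = 230.18 * 2 * 3.14159 / 60
omega = 1446.2636 / 60 = 24.1044 rad/s

24.1044 rad/s


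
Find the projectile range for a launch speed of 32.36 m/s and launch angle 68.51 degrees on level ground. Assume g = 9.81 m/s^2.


R = v^2 * sin(2*theta) / g
Convert angle to radians: theta = 68.51 deg = 1.1957 rad
sin(2*theta) = sin(2.3915) = 0.6817
R = 32.36^2 * 0.6817 / 9.81
R = 1047.1696 * 0.6817 / 9.81 = 72.7727 m

72.7727 m


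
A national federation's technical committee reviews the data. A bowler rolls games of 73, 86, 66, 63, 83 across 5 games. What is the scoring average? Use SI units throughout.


Average = sum / n
Sum = 371
Average = 371 / 5 = 74.2

74.2


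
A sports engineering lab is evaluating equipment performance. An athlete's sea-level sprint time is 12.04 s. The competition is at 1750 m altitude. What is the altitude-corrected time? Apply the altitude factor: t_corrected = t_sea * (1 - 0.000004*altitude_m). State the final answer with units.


Correction factor = 1 - 0.000004 * 1750 = 0.993
t_corrected = t_sea * factor = 12.04 * 0.993
t_corrected = 11.9557 s

11.9557 s


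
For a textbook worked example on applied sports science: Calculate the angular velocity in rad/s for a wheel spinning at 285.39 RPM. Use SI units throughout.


omega = RPM * 2 * pi / 60
omega = 285.39 * 2 * 3.14159 / 60
omega = 1793.1583 / 60 = 29.886 rad/s

29.886 rad/s


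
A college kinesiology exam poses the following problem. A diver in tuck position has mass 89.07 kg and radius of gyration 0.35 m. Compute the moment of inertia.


I = m * k^2
I = 89.07 * 0.35^2
I = 89.07 * 0.1225 = 10.9111 kg*m^2

10.9111 kg*m^2


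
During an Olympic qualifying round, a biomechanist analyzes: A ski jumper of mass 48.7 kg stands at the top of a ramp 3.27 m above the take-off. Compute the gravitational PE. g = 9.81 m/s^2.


PE = m * g * h
PE = 48.7 * 9.81 * 3.27
PE = 477.747 * 3.27 = 1562.2327 J

1562.2327 J


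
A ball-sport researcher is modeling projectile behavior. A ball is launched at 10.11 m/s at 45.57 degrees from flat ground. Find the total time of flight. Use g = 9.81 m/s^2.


T = 2*v*sin(theta)/g
sin(theta) = sin(45.57 deg) = 0.7141
T = 2*10.11*0.7141 / 9.81
T = 14.4392 / 9.81 = 1.4719 s

1.4719 s


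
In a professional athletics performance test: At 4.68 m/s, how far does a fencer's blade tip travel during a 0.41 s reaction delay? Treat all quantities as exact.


d = v * t
d = 4.68 * 0.41
d = 1.9188 m

1.9188 m


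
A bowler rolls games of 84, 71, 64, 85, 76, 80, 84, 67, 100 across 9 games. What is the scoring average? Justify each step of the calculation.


Average = sum / n
Sum = 711
Average = 711 / 9 = 79

79


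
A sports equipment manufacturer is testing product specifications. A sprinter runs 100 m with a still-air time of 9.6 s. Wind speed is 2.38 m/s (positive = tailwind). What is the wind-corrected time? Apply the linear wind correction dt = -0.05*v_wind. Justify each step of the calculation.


dt = -0.05 * v_wind = -0.05 * 2.38 = -0.119 s
t_corrected = t_still + dt = 9.6 + (-0.119)
t_corrected = 9.481 s

9.481 s


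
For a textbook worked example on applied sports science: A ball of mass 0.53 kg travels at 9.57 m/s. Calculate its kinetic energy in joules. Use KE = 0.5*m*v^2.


KE = 0.5 * m * v^2
KE = 0.5 * 0.53 * 9.57^2
KE = 0.5 * 0.53 * 91.5849 = 24.27 J

24.27 J


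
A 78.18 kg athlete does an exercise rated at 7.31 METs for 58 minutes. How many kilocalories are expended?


kcal = MET * mass * time_hr
Convert time: 58 min = 0.9667 hr
kcal = 7.31 * 78.18 * 0.9667
kcal = 552.4459 kcal

552.4459 kcal


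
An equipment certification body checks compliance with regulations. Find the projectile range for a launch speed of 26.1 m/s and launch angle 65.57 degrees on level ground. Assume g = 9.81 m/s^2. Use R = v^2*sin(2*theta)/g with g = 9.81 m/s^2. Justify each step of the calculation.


R = v^2 * sin(2*theta) / g
Convert angle to radians: theta = 65.57 deg = 1.1444 rad
sin(2*theta) = sin(2.2888) = 0.7531
R = 26.1^2 * 0.7531 / 9.81
R = 681.21 * 0.7531 / 9.81 = 52.2958 m

52.2958 m


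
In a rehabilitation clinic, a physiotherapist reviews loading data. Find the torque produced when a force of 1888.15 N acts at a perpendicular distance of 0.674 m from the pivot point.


tau = F * d
tau = 1888.15 * 0.674
tau = 1272.6131 N*m

1272.6131 N*m


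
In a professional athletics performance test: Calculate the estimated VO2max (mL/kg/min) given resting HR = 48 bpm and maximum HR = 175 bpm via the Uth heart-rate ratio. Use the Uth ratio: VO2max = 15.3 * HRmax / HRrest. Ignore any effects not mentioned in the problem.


VO2max = 15.3 * HRmax / HRrest
VO2max = 15.3 * 175 / 48
VO2max = 2677.5 / 48 = 55.7812 mL/kg/min

55.7812 mL/kg/min


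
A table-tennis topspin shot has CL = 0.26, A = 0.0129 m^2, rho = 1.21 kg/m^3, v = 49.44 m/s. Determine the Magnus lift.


FM = 0.5 * CL * rho * A * v^2
FM = 0.5 * 0.26 * 1.21 * 0.0129 * 49.44^2
v^2 = 2444.3136
FM = 0.5 * 0.26 * 1.21 * 0.0129 * 2444.3136 = 4.9599 N

4.9599 N


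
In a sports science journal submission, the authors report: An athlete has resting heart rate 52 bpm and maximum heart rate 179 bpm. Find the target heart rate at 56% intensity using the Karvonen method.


Target = HRrest + pct*(HRmax - HRrest)
Heart rate reserve = HRmax - HRrest = 179 - 52 = 127 bpm
Fraction = 56% = 0.56
Target = 52 + 0.56 * 127
Target = 52 + 71.12 = 123.12 bpm

123.12 bpm


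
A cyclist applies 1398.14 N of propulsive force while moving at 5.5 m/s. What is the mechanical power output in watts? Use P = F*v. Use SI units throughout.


P = F * v
P = 1398.14 * 5.5
P = 7689.77 W

7689.77 W


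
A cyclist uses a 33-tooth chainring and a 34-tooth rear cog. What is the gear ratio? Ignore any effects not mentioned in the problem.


GR = front_teeth / rear_teeth
GR = 33 / 34
GR = 0.9706

0.9706


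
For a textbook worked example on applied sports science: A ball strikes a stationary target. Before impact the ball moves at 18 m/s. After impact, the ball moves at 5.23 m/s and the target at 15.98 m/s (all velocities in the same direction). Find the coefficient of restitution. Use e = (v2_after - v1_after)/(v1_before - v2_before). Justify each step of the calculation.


e = (v2_after - v1_after) / (v1_before - v2_before)
Numerator = 15.98 - 5.23 = 10.75
Denominator = 18 - 0 = 18
e = 10.75 / 18 = 0.5972

0.5972


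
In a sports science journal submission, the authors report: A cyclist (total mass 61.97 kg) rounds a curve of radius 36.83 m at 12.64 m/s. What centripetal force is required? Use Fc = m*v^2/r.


Fc = m * v^2 / r
v^2 = 12.64^2 = 159.7696
Fc = 61.97 * 159.7696 / 36.83
Fc = 9900.9221 / 36.83 = 268.8276 N

268.8276 N


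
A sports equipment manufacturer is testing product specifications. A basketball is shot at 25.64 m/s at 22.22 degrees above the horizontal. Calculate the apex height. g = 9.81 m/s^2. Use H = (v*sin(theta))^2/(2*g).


H = (v*sin(theta))^2 / (2*g)
vy = v*sin(theta) = 25.64 * sin(22.22 deg) = 9.6961 m/s
H = vy^2 / (2*g) = 94.0148 / (2*9.81)
H = 94.0148 / 19.62 = 4.7918 m

4.7918 m


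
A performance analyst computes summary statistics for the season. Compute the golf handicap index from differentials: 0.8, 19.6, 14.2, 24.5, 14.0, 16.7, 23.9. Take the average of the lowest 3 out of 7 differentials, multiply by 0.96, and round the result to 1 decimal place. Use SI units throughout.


All differentials: 0.8, 19.6, 14.2, 24.5, 14.0, 16.7, 23.9
Sorted: 0.8, 14.0, 14.2, 16.7, 19.6, 23.9, 24.5
Best 3: 0.8, 14.0, 14.2
Average of best = 29 / 3 = 9.6667
Raw index = 9.6667 * 0.96 = 9.28
Handicap index = round(9.28, 1) = 9.3

9.3


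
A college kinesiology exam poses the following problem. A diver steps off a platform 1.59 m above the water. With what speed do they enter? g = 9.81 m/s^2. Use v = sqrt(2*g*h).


v = sqrt(2 * g * h)
v = sqrt(2 * 9.81 * 1.59)
v = sqrt(31.1958) = 5.5853 m/s

5.5853 m/s


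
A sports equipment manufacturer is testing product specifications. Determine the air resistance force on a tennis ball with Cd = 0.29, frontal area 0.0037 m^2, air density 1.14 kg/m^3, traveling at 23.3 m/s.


Fd = 0.5 * Cd * rho * A * v^2
Fd = 0.5 * 0.29 * 1.14 * 0.0037 * 23.3^2
v^2 = 542.89
Fd = 0.5 * 0.29 * 1.14 * 0.0037 * 542.89 = 0.332 N

0.332 N


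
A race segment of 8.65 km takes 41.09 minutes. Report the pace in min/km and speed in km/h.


Pace = time / distance = 41.09 min / 8.65 km = 4.7503 min/km
Speed = distance / time_in_hours = 8.65 / 0.6848 hr
Speed = 12.6308 km/h

4.7503 min/km, 12.6308 km/h


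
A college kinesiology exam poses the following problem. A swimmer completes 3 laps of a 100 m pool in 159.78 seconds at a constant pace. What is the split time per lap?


Split time = total_time / n_laps = 159.78 / 3
Split time = 53.26 s per lap

53.26 s


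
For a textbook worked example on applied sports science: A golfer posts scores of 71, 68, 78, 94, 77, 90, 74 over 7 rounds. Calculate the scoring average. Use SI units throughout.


Average = sum / n
Sum = 552
Average = 552 / 7 = 78.8571

78.8571


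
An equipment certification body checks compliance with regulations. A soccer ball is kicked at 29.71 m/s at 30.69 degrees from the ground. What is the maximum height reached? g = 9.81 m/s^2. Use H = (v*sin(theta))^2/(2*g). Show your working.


H = (v*sin(theta))^2 / (2*g)
vy = v*sin(theta) = 29.71 * sin(30.69 deg) = 15.1638 m/s
H = vy^2 / (2*g) = 229.94 / (2*9.81)
H = 229.94 / 19.62 = 11.7197 m

11.7197 m


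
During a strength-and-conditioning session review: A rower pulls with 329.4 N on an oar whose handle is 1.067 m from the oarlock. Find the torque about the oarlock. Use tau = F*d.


tau = F * d
tau = 329.4 * 1.067
tau = 351.4698 N*m

351.4698 N*m


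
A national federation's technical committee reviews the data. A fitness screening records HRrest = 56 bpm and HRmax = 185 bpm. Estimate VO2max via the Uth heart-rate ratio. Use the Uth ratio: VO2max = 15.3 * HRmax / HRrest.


VO2max = 15.3 * HRmax / HRrest
VO2max = 15.3 * 185 / 56
VO2max = 2830.5 / 56 = 50.5446 mL/kg/min

50.5446 mL/kg/min


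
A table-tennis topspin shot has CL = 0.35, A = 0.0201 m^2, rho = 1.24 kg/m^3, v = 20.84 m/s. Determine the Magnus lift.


FM = 0.5 * CL * rho * A * v^2
FM = 0.5 * 0.35 * 1.24 * 0.0201 * 20.84^2
v^2 = 434.3056
FM = 0.5 * 0.35 * 1.24 * 0.0201 * 434.3056 = 1.8943 N

1.8943 N


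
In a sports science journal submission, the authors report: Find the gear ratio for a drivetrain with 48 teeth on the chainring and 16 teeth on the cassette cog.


GR = front_teeth / rear_teeth
GR = 48 / 16
GR = 3

3


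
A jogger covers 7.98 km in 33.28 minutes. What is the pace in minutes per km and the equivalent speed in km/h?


Pace = time / distance = 33.28 min / 7.98 km = 4.1704 min/km
Speed = distance / time_in_hours = 7.98 / 0.5547 hr
Speed = 14.387 km/h

4.1704 min/km, 14.387 km/h


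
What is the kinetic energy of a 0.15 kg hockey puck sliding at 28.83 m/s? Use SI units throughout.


KE = 0.5 * m * v^2
KE = 0.5 * 0.15 * 28.83^2
KE = 0.5 * 0.15 * 831.1689 = 62.3377 J

62.3377 J


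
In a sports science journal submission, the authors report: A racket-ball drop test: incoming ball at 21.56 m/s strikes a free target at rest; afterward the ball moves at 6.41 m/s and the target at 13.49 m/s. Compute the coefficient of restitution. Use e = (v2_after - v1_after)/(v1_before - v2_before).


e = (v2_after - v1_after) / (v1_before - v2_before)
Numerator = 13.49 - 6.41 = 7.08
Denominator = 21.56 - 0 = 21.56
e = 7.08 / 21.56 = 0.3284

0.3284


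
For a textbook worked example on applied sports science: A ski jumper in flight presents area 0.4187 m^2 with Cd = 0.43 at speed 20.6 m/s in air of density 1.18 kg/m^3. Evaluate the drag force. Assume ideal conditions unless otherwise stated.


Fd = 0.5 * Cd * rho * A * v^2
Fd = 0.5 * 0.43 * 1.18 * 0.4187 * 20.6^2
v^2 = 424.36
Fd = 0.5 * 0.43 * 1.18 * 0.4187 * 424.36 = 45.0773 N

45.0773 N


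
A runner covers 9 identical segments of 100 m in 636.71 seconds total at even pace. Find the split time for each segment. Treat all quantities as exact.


Split time = total_time / n_laps = 636.71 / 9
Split time = 70.7456 s per lap

70.7456 s


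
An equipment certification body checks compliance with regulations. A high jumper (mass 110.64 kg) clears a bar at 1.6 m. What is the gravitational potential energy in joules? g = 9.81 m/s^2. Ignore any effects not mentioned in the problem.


PE = m * g * h
PE = 110.64 * 9.81 * 1.6
PE = 1085.3784 * 1.6 = 1736.6054 J

1736.6054 J


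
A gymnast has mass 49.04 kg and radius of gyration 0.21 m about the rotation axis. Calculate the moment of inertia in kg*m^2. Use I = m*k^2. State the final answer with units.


I = m * k^2
I = 49.04 * 0.21^2
I = 49.04 * 0.0441 = 2.1627 kg*m^2

2.1627 kg*m^2


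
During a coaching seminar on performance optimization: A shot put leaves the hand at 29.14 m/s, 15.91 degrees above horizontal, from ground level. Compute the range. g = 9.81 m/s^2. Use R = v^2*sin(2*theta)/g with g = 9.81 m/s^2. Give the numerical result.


R = v^2 * sin(2*theta) / g
Convert angle to radians: theta = 15.91 deg = 0.2777 rad
sin(2*theta) = sin(0.5554) = 0.5273
R = 29.14^2 * 0.5273 / 9.81
R = 849.1396 * 0.5273 / 9.81 = 45.6382 m

45.6382 m


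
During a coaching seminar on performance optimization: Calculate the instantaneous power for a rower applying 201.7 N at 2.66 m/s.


P = F * v
P = 201.7 * 2.66
P = 536.522 W

536.522 W


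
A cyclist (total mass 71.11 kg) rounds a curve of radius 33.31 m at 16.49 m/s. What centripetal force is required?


Fc = m * v^2 / r
v^2 = 16.49^2 = 271.9201
Fc = 71.11 * 271.9201 / 33.31
Fc = 19336.2383 / 33.31 = 580.4935 N

580.4935 N


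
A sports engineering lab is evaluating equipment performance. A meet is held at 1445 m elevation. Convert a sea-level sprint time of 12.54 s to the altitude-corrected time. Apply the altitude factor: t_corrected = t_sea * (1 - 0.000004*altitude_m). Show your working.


Correction factor = 1 - 0.000004 * 1445 = 0.99422
t_corrected = t_sea * factor = 12.54 * 0.99422
t_corrected = 12.4675 s

12.4675 s


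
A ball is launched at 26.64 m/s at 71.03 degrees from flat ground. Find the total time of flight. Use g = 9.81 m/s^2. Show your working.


T = 2*v*sin(theta)/g
sin(theta) = sin(71.03 deg) = 0.9457
T = 2*26.64*0.9457 / 9.81
T = 50.3863 / 9.81 = 5.1362 s

5.1362 s


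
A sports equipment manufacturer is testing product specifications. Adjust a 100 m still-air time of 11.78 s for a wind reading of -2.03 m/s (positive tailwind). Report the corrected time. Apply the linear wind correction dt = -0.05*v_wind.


dt = -0.05 * v_wind = -0.05 * -2.03 = 0.1015 s
t_corrected = t_still + dt = 11.78 + (0.1015)
t_corrected = 11.8815 s

11.8815 s


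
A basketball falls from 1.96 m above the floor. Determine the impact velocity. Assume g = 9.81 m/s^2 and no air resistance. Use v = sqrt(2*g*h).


v = sqrt(2 * g * h)
v = sqrt(2 * 9.81 * 1.96)
v = sqrt(38.4552) = 6.2012 m/s

6.2012 m/s


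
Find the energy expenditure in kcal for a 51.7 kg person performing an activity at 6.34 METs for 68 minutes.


kcal = MET * mass * time_hr
Convert time: 68 min = 1.1333 hr
kcal = 6.34 * 51.7 * 1.1333
kcal = 371.4817 kcal

371.4817 kcal


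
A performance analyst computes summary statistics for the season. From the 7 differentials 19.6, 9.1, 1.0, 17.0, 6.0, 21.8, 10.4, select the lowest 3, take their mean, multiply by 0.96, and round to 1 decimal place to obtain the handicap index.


All differentials: 19.6, 9.1, 1.0, 17.0, 6.0, 21.8, 10.4
Sorted: 1.0, 6.0, 9.1, 10.4, 17.0, 19.6, 21.8
Best 3: 1.0, 6.0, 9.1
Average of best = 16.1 / 3 = 5.3667
Raw index = 5.3667 * 0.96 = 5.152
Handicap index = round(5.152, 1) = 5.2

5.2


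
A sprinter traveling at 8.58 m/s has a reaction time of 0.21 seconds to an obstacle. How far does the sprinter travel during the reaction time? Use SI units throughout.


d = v * t
d = 8.58 * 0.21
d = 1.8018 m

1.8018 m


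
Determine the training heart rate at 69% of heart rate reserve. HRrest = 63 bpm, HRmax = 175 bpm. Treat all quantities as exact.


Target = HRrest + pct*(HRmax - HRrest)
Heart rate reserve = HRmax - HRrest = 175 - 63 = 112 bpm
Fraction = 69% = 0.69
Target = 63 + 0.69 * 112
Target = 63 + 77.28 = 140.28 bpm

140.28 bpm


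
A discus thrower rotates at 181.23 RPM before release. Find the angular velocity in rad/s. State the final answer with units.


omega = RPM * 2 * pi / 60
omega = 181.23 * 2 * 3.14159 / 60
omega = 1138.7017 / 60 = 18.9784 rad/s

18.9784 rad/s


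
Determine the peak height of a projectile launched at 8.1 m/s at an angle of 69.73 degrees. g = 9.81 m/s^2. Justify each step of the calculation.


H = (v*sin(theta))^2 / (2*g)
vy = v*sin(theta) = 8.1 * sin(69.73 deg) = 7.5984 m/s
H = vy^2 / (2*g) = 57.7352 / (2*9.81)
H = 57.7352 / 19.62 = 2.9427 m

2.9427 m


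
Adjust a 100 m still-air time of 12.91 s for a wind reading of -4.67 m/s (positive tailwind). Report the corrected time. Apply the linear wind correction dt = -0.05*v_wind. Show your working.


dt = -0.05 * v_wind = -0.05 * -4.67 = 0.2335 s
t_corrected = t_still + dt = 12.91 + (0.2335)
t_corrected = 13.1435 s

13.1435 s


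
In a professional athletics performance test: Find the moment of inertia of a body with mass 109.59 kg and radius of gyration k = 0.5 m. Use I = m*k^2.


I = m * k^2
I = 109.59 * 0.5^2
I = 109.59 * 0.25 = 27.3975 kg*m^2

27.3975 kg*m^2


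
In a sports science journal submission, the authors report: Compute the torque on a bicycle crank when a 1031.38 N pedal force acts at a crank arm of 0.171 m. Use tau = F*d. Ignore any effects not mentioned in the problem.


tau = F * d
tau = 1031.38 * 0.171
tau = 176.366 N*m

176.366 N*m


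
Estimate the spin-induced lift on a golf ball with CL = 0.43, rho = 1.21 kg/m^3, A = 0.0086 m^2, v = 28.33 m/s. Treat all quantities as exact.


FM = 0.5 * CL * rho * A * v^2
FM = 0.5 * 0.43 * 1.21 * 0.0086 * 28.33^2
v^2 = 802.5889
FM = 0.5 * 0.43 * 1.21 * 0.0086 * 802.5889 = 1.7956 N

1.7956 N


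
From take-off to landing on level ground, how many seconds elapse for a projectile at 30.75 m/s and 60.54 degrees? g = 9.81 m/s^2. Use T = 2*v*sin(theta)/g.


T = 2*v*sin(theta)/g
sin(theta) = sin(60.54 deg) = 0.8707
T = 2*30.75*0.8707 / 9.81
T = 53.548 / 9.81 = 5.4585 s

5.4585 s


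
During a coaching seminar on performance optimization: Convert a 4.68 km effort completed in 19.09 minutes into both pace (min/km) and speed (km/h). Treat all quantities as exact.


Pace = time / distance = 19.09 min / 4.68 km = 4.0791 min/km
Speed = distance / time_in_hours = 4.68 / 0.3182 hr
Speed = 14.7093 km/h

4.0791 min/km, 14.7093 km/h


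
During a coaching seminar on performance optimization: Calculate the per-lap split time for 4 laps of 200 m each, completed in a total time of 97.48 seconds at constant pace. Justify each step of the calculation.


Split time = total_time / n_laps = 97.48 / 4
Split time = 24.37 s per lap

24.37 s


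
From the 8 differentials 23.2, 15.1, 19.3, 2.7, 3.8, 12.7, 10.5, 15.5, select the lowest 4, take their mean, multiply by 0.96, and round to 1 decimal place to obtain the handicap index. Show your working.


All differentials: 23.2, 15.1, 19.3, 2.7, 3.8, 12.7, 10.5, 15.5
Sorted: 2.7, 3.8, 10.5, 12.7, 15.1, 15.5, 19.3, 23.2
Best 4: 2.7, 3.8, 10.5, 12.7
Average of best = 29.7 / 4 = 7.425
Raw index = 7.425 * 0.96 = 7.128
Handicap index = round(7.128, 1) = 7.1

7.1


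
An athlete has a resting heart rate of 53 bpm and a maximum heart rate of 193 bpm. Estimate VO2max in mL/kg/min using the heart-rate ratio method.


VO2max = 15.3 * HRmax / HRrest
VO2max = 15.3 * 193 / 53
VO2max = 2952.9 / 53 = 55.7151 mL/kg/min

55.7151 mL/kg/min


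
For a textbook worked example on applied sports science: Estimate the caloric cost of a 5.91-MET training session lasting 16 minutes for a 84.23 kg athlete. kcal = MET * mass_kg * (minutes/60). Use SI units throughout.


kcal = MET * mass * time_hr
Convert time: 16 min = 0.2667 hr
kcal = 5.91 * 84.23 * 0.2667
kcal = 132.7465 kcal

132.7465 kcal


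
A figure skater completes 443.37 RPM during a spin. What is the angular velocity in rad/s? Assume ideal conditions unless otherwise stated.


omega = RPM * 2 * pi / 60
omega = 443.37 * 2 * 3.14159 / 60
omega = 2785.7759 / 60 = 46.4296 rad/s

46.4296 rad/s


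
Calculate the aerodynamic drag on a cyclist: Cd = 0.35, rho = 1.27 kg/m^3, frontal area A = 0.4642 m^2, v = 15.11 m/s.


Fd = 0.5 * Cd * rho * A * v^2
Fd = 0.5 * 0.35 * 1.27 * 0.4642 * 15.11^2
v^2 = 228.3121
Fd = 0.5 * 0.35 * 1.27 * 0.4642 * 228.3121 = 23.5546 N

23.5546 N


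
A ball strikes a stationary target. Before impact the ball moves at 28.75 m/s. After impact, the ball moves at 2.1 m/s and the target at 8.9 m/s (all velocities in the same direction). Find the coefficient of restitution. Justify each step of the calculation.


e = (v2_after - v1_after) / (v1_before - v2_before)
Numerator = 8.9 - 2.1 = 6.8
Denominator = 28.75 - 0 = 28.75
e = 6.8 / 28.75 = 0.2365

0.2365


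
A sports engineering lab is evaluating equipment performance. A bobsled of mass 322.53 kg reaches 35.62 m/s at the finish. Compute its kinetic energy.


KE = 0.5 * m * v^2
KE = 0.5 * 322.53 * 35.62^2
KE = 0.5 * 322.53 * 1268.7844 = 204610.5163 J

204610.5163 J


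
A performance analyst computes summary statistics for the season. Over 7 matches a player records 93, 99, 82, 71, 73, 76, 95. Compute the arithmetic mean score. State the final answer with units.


Average = sum / n
Sum = 589
Average = 589 / 7 = 84.1429

84.1429


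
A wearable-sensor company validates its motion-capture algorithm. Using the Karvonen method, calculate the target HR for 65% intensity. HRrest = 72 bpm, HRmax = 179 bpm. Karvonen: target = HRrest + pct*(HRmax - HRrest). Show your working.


Target = HRrest + pct*(HRmax - HRrest)
Heart rate reserve = HRmax - HRrest = 179 - 72 = 107 bpm
Fraction = 65% = 0.65
Target = 72 + 0.65 * 107
Target = 72 + 69.55 = 141.55 bpm

141.55 bpm


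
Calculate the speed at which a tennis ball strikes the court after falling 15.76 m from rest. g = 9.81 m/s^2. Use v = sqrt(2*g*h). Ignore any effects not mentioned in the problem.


v = sqrt(2 * g * h)
v = sqrt(2 * 9.81 * 15.76)
v = sqrt(309.2112) = 17.5844 m/s

17.5844 m/s


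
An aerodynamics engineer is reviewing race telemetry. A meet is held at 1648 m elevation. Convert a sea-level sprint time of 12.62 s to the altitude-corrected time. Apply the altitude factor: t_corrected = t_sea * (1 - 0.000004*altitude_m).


Correction factor = 1 - 0.000004 * 1648 = 0.993408
t_corrected = t_sea * factor = 12.62 * 0.993408
t_corrected = 12.5368 s

12.5368 s


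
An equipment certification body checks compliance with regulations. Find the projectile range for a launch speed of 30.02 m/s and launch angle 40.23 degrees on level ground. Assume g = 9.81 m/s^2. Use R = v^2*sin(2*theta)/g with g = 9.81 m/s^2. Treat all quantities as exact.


R = v^2 * sin(2*theta) / g
Convert angle to radians: theta = 40.23 deg = 0.7021 rad
sin(2*theta) = sin(1.4043) = 0.9862
R = 30.02^2 * 0.9862 / 9.81
R = 901.2004 * 0.9862 / 9.81 = 90.595 m

90.595 m


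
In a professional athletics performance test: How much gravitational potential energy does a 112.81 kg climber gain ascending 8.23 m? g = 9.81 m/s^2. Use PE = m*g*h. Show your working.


PE = m * g * h
PE = 112.81 * 9.81 * 8.23
PE = 1106.6661 * 8.23 = 9107.862 J

9107.862 J


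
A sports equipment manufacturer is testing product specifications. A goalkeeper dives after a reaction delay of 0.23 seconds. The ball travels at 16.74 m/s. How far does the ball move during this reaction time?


d = v * t
d = 16.74 * 0.23
d = 3.8502 m

3.8502 m


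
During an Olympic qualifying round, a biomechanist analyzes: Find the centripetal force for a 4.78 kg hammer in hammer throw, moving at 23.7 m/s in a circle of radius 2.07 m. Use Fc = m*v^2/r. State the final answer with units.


Fc = m * v^2 / r
v^2 = 23.7^2 = 561.69
Fc = 4.78 * 561.69 / 2.07
Fc = 2684.8782 / 2.07 = 1297.0426 N

1297.0426 N


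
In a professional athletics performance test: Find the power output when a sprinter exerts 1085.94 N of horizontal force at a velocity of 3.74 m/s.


P = F * v
P = 1085.94 * 3.74
P = 4061.4156 W

4061.4156 W


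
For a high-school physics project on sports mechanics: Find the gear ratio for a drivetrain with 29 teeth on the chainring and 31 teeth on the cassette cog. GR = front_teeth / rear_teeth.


GR = front_teeth / rear_teeth
GR = 29 / 31
GR = 0.9355

0.9355


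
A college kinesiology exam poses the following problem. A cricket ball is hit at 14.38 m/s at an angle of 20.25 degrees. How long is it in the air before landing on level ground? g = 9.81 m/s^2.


T = 2*v*sin(theta)/g
sin(theta) = sin(20.25 deg) = 0.3461
T = 2*14.38*0.3461 / 9.81
T = 9.9543 / 9.81 = 1.0147 s

1.0147 s


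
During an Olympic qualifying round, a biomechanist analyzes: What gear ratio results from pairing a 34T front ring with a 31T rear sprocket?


GR = front_teeth / rear_teeth
GR = 34 / 31
GR = 1.0968

1.0968


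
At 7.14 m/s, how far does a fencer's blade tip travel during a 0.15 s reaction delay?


d = v * t
d = 7.14 * 0.15
d = 1.071 m

1.071 m


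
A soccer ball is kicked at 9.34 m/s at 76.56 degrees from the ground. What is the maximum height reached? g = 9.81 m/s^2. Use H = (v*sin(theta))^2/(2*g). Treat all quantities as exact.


H = (v*sin(theta))^2 / (2*g)
vy = v*sin(theta) = 9.34 * sin(76.56 deg) = 9.0842 m/s
H = vy^2 / (2*g) = 82.5229 / (2*9.81)
H = 82.5229 / 19.62 = 4.2061 m

4.2061 m


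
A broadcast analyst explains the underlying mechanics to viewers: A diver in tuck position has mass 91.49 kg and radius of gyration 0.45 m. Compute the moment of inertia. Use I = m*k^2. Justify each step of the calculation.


I = m * k^2
I = 91.49 * 0.45^2
I = 91.49 * 0.2025 = 18.5267 kg*m^2

18.5267 kg*m^2


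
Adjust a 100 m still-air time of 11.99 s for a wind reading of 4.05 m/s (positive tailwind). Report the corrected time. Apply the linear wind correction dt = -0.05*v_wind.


dt = -0.05 * v_wind = -0.05 * 4.05 = -0.2025 s
t_corrected = t_still + dt = 11.99 + (-0.2025)
t_corrected = 11.7875 s

11.7875 s


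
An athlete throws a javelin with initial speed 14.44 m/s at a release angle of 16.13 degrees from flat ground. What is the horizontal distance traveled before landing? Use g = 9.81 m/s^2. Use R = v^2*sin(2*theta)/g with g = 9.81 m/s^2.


R = v^2 * sin(2*theta) / g
Convert angle to radians: theta = 16.13 deg = 0.2815 rad
sin(2*theta) = sin(0.563) = 0.5338
R = 14.44^2 * 0.5338 / 9.81
R = 208.5136 * 0.5338 / 9.81 = 11.3452 m

11.3452 m


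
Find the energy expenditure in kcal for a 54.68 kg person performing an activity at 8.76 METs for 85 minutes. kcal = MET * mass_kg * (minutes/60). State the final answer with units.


kcal = MET * mass * time_hr
Convert time: 85 min = 1.4167 hr
kcal = 8.76 * 54.68 * 1.4167
kcal = 678.5788 kcal

678.5788 kcal


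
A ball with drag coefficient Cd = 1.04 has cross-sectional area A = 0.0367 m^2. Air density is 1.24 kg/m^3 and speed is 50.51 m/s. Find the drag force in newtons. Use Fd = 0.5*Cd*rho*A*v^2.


Fd = 0.5 * Cd * rho * A * v^2
Fd = 0.5 * 1.04 * 1.24 * 0.0367 * 50.51^2
v^2 = 2551.2601
Fd = 0.5 * 1.04 * 1.24 * 0.0367 * 2551.2601 = 60.3734 N

60.3734 N


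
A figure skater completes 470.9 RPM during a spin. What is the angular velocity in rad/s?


omega = RPM * 2 * pi / 60
omega = 470.9 * 2 * 3.14159 / 60
omega = 2958.752 / 60 = 49.3125 rad/s

49.3125 rad/s


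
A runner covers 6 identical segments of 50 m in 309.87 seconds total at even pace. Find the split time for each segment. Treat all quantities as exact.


Split time = total_time / n_laps = 309.87 / 6
Split time = 51.645 s per lap

51.645 s


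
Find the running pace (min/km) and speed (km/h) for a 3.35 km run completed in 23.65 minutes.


Pace = time / distance = 23.65 min / 3.35 km = 7.0597 min/km
Speed = distance / time_in_hours = 3.35 / 0.3942 hr
Speed = 8.4989 km/h

7.0597 min/km, 8.4989 km/h


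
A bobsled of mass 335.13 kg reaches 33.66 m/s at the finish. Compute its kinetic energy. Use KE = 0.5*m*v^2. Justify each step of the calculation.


KE = 0.5 * m * v^2
KE = 0.5 * 335.13 * 33.66^2
KE = 0.5 * 335.13 * 1132.9956 = 189850.4077 J

189850.4077 J


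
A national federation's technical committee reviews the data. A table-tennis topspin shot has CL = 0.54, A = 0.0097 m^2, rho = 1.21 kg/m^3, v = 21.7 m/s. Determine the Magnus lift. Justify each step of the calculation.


FM = 0.5 * CL * rho * A * v^2
FM = 0.5 * 0.54 * 1.21 * 0.0097 * 21.7^2
v^2 = 470.89
FM = 0.5 * 0.54 * 1.21 * 0.0097 * 470.89 = 1.4922 N

1.4922 N
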